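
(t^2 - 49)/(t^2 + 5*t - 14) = (t - 7)/(t - 2)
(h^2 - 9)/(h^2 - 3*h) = (h + 3)/h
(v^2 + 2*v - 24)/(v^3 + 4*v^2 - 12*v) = (v - 4)/(v*(v - 2))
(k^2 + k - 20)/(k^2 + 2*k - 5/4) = 4*(k^2 + k - 20)/(4*k^2 + 8*k - 5)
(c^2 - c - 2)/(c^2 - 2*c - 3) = (c - 2)/(c - 3)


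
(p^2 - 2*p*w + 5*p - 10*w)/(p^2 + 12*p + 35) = (p - 2*w)/(p + 7)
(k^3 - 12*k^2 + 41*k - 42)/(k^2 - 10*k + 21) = k - 2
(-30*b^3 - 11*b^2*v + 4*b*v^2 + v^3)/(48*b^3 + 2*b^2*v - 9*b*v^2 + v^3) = (5*b + v)/(-8*b + v)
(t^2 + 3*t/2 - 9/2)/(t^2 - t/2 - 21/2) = (2*t - 3)/(2*t - 7)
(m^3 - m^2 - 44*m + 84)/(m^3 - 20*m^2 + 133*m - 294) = (m^2 + 5*m - 14)/(m^2 - 14*m + 49)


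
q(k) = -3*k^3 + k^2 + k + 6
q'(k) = -9*k^2 + 2*k + 1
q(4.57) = -254.88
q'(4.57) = -177.82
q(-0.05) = 5.95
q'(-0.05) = 0.88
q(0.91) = 5.48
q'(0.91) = -4.63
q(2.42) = -28.24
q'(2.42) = -46.87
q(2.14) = -16.68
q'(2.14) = -35.94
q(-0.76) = 7.13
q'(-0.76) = -5.72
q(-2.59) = 62.24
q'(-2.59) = -64.55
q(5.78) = -534.11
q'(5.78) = -288.12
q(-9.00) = 2265.00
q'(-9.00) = -746.00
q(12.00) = -5022.00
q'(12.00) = -1271.00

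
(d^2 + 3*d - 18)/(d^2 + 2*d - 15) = (d + 6)/(d + 5)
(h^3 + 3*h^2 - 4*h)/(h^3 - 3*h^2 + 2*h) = (h + 4)/(h - 2)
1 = 1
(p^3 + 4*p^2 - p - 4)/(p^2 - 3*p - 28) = (p^2 - 1)/(p - 7)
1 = 1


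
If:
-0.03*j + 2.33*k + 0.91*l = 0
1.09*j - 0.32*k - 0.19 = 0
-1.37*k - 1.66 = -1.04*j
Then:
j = -0.23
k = -1.39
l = 3.55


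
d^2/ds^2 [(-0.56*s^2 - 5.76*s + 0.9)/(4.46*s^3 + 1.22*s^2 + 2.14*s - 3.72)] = (-22.278592*s^6 - 687.453696*s^5 + 58.8505920000001*s^4 + 44.0074879999999*s^3 - 1102.455648*s^2 - 53.156304*s - 90.795024)/(88.716536*s^9 + 72.803256*s^8 + 147.618864*s^7 - 150.3094*s^6 - 50.617008*s^5 - 212.880216*s^4 + 136.68508*s^3 - 0.459791999999993*s^2 + 88.842528*s - 51.478848)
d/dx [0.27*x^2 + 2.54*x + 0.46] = 0.54*x + 2.54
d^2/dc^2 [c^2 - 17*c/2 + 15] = 2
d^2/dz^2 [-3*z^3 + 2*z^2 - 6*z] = 4 - 18*z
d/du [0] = 0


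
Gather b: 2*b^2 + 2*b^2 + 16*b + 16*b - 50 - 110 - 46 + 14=4*b^2 + 32*b - 192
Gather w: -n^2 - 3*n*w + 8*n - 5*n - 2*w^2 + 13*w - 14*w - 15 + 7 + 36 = -n^2 + 3*n - 2*w^2 + w*(-3*n - 1) + 28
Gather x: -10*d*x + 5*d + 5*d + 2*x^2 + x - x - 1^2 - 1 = -10*d*x + 10*d + 2*x^2 - 2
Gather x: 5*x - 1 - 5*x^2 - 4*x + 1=-5*x^2 + x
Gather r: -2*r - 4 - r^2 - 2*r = -r^2 - 4*r - 4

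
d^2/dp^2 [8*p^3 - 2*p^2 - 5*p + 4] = 48*p - 4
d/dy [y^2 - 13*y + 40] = 2*y - 13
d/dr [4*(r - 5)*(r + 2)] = 8*r - 12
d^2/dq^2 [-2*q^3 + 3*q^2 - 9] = 6 - 12*q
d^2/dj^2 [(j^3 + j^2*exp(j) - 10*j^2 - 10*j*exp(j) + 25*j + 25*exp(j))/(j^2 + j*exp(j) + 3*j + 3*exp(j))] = 128/(j^3 + 9*j^2 + 27*j + 27)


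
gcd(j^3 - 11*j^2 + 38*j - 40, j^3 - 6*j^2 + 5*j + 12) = j - 4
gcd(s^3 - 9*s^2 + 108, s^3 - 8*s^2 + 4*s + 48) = s - 6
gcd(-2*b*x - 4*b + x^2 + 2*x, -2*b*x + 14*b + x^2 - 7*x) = -2*b + x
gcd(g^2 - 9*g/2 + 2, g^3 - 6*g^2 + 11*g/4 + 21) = g - 4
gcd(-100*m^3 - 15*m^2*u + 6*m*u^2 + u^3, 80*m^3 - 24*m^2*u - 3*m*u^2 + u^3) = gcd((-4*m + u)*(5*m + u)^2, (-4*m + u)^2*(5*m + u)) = -20*m^2 + m*u + u^2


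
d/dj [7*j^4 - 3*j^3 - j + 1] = 28*j^3 - 9*j^2 - 1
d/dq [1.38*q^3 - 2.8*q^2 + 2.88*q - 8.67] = 4.14*q^2 - 5.6*q + 2.88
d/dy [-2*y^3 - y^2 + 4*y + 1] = -6*y^2 - 2*y + 4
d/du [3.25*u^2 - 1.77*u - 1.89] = 6.5*u - 1.77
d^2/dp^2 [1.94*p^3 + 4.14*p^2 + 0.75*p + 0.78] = 11.64*p + 8.28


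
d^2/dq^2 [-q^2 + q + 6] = -2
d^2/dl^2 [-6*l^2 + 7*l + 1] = -12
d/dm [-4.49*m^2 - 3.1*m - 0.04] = -8.98*m - 3.1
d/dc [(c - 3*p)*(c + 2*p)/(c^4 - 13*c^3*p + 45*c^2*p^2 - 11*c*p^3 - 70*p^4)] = ((-2*c + p)*(-c^4 + 13*c^3*p - 45*c^2*p^2 + 11*c*p^3 + 70*p^4) - (c - 3*p)*(c + 2*p)*(4*c^3 - 39*c^2*p + 90*c*p^2 - 11*p^3))/(-c^4 + 13*c^3*p - 45*c^2*p^2 + 11*c*p^3 + 70*p^4)^2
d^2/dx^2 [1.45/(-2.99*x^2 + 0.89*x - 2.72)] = (25.92629*x^2 - 7.71719*x - 1.45*(5.98*x - 0.89)*(11.96*x - 1.78) + 23.58512)/(2.99*x^2 - 0.89*x + 2.72)^3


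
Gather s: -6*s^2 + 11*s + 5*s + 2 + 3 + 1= -6*s^2 + 16*s + 6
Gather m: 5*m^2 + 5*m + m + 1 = 5*m^2 + 6*m + 1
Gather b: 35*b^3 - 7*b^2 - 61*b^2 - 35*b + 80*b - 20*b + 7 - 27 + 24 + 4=35*b^3 - 68*b^2 + 25*b + 8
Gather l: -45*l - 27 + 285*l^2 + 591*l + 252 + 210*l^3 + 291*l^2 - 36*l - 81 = 210*l^3 + 576*l^2 + 510*l + 144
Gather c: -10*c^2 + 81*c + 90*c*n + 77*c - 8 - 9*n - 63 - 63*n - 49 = -10*c^2 + c*(90*n + 158) - 72*n - 120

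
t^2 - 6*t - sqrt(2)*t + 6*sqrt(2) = (t - 6)*(t - sqrt(2))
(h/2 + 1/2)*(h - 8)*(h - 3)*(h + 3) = h^4/2 - 7*h^3/2 - 17*h^2/2 + 63*h/2 + 36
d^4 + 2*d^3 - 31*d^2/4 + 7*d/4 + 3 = (d - 3/2)*(d - 1)*(d + 1/2)*(d + 4)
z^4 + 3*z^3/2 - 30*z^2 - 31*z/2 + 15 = (z - 5)*(z - 1/2)*(z + 1)*(z + 6)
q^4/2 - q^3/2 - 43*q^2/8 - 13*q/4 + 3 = (q/2 + 1)*(q - 4)*(q - 1/2)*(q + 3/2)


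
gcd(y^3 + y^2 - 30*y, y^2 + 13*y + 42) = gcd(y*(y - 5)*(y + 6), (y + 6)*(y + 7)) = y + 6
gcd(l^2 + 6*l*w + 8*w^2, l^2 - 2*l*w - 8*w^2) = l + 2*w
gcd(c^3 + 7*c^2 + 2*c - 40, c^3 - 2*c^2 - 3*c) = 1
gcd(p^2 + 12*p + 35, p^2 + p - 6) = 1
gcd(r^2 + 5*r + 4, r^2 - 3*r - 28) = r + 4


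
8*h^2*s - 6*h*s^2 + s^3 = s*(-4*h + s)*(-2*h + s)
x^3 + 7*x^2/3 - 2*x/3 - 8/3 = (x - 1)*(x + 4/3)*(x + 2)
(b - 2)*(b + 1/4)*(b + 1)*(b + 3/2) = b^4 + 3*b^3/4 - 27*b^2/8 - 31*b/8 - 3/4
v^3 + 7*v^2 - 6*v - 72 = (v - 3)*(v + 4)*(v + 6)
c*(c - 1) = c^2 - c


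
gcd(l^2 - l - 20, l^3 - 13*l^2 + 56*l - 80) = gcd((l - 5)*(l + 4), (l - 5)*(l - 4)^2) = l - 5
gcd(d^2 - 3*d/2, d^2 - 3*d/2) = d^2 - 3*d/2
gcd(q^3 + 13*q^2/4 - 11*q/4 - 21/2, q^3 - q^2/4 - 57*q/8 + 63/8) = q^2 + 5*q/4 - 21/4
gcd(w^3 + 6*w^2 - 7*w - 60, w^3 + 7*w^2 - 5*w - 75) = w^2 + 2*w - 15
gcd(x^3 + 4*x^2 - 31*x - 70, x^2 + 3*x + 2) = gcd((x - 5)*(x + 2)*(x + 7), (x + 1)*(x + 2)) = x + 2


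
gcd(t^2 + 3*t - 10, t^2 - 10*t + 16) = t - 2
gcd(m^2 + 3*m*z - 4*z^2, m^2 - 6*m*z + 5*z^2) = -m + z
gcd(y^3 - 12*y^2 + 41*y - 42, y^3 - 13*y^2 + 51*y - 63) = y^2 - 10*y + 21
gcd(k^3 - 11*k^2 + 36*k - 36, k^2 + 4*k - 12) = k - 2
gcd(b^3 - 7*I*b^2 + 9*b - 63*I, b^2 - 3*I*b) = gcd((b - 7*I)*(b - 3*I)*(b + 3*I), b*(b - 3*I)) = b - 3*I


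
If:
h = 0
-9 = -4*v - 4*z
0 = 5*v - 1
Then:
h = 0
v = 1/5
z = 41/20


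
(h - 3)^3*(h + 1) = h^4 - 8*h^3 + 18*h^2 - 27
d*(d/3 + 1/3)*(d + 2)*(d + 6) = d^4/3 + 3*d^3 + 20*d^2/3 + 4*d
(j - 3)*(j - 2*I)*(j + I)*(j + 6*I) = j^4 - 3*j^3 + 5*I*j^3 + 8*j^2 - 15*I*j^2 - 24*j + 12*I*j - 36*I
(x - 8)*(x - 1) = x^2 - 9*x + 8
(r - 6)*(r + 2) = r^2 - 4*r - 12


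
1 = 1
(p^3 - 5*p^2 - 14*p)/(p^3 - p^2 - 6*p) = (p - 7)/(p - 3)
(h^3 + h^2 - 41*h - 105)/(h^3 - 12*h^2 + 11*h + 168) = (h + 5)/(h - 8)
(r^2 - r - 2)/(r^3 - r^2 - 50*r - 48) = (r - 2)/(r^2 - 2*r - 48)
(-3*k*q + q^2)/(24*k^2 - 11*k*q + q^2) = q/(-8*k + q)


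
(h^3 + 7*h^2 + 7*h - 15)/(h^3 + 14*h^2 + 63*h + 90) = (h - 1)/(h + 6)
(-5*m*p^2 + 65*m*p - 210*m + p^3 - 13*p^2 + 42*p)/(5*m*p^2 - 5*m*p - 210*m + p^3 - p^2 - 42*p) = (-5*m*p + 30*m + p^2 - 6*p)/(5*m*p + 30*m + p^2 + 6*p)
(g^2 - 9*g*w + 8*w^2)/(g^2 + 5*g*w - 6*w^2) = (g - 8*w)/(g + 6*w)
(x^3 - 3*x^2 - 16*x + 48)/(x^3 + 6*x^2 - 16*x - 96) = (x - 3)/(x + 6)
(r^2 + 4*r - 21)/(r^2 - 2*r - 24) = (-r^2 - 4*r + 21)/(-r^2 + 2*r + 24)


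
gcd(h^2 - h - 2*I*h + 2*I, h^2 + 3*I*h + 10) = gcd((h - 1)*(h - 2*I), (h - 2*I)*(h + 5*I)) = h - 2*I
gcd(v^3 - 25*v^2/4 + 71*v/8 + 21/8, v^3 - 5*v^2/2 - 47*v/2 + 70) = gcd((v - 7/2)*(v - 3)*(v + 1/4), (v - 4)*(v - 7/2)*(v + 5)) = v - 7/2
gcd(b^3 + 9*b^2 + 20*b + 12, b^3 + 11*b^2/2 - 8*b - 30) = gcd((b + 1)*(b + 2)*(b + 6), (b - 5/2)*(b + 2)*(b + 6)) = b^2 + 8*b + 12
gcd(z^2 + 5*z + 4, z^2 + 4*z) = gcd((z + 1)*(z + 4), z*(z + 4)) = z + 4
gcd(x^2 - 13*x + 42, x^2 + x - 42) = x - 6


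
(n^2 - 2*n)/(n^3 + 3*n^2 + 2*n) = (n - 2)/(n^2 + 3*n + 2)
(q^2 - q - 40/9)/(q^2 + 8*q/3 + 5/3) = (q - 8/3)/(q + 1)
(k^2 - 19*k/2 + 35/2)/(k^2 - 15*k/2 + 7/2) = (2*k - 5)/(2*k - 1)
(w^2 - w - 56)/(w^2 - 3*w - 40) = (w + 7)/(w + 5)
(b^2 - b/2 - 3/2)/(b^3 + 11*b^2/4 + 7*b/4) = 2*(2*b - 3)/(b*(4*b + 7))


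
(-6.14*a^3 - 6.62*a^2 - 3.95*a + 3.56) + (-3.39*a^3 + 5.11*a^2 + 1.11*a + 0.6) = -9.53*a^3 - 1.51*a^2 - 2.84*a + 4.16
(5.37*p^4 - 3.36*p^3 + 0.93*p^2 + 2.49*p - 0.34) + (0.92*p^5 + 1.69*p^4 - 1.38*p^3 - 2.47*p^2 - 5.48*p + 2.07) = 0.92*p^5 + 7.06*p^4 - 4.74*p^3 - 1.54*p^2 - 2.99*p + 1.73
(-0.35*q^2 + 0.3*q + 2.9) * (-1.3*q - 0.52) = 0.455*q^3 - 0.208*q^2 - 3.926*q - 1.508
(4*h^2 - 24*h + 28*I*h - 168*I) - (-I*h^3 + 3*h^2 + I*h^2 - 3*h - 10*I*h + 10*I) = I*h^3 + h^2 - I*h^2 - 21*h + 38*I*h - 178*I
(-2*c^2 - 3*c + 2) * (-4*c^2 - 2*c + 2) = 8*c^4 + 16*c^3 - 6*c^2 - 10*c + 4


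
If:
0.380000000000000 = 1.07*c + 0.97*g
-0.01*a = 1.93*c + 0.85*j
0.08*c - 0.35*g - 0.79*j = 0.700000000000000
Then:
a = -412.130944481309*j - 346.640123866401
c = 1.69497898694979*j + 1.79606281796063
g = -1.86971908869719*j - 1.58947135589471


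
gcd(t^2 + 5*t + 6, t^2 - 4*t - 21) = t + 3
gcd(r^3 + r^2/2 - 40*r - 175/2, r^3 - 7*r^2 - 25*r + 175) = r^2 - 2*r - 35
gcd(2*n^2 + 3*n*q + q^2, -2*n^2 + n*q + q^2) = 2*n + q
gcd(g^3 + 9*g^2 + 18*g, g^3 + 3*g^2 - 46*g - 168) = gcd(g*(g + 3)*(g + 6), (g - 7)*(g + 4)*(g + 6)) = g + 6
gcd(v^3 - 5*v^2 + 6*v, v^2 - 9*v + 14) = v - 2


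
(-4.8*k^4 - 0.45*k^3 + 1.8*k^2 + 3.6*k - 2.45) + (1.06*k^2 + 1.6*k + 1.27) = -4.8*k^4 - 0.45*k^3 + 2.86*k^2 + 5.2*k - 1.18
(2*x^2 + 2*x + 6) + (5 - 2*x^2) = 2*x + 11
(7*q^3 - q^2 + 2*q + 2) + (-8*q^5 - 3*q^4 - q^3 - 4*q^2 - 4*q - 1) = -8*q^5 - 3*q^4 + 6*q^3 - 5*q^2 - 2*q + 1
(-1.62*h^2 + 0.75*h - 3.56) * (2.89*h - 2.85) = -4.6818*h^3 + 6.7845*h^2 - 12.4259*h + 10.146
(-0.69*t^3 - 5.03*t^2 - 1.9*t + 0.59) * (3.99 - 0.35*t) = 0.2415*t^4 - 0.9926*t^3 - 19.4047*t^2 - 7.7875*t + 2.3541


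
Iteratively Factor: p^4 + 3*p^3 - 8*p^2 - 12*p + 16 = (p - 1)*(p^3 + 4*p^2 - 4*p - 16) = (p - 1)*(p + 4)*(p^2 - 4) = (p - 1)*(p + 2)*(p + 4)*(p - 2)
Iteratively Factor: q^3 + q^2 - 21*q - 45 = (q - 5)*(q^2 + 6*q + 9) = (q - 5)*(q + 3)*(q + 3)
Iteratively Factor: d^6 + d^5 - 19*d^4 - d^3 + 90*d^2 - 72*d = (d + 3)*(d^5 - 2*d^4 - 13*d^3 + 38*d^2 - 24*d) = (d - 2)*(d + 3)*(d^4 - 13*d^2 + 12*d) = (d - 3)*(d - 2)*(d + 3)*(d^3 + 3*d^2 - 4*d) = (d - 3)*(d - 2)*(d + 3)*(d + 4)*(d^2 - d) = (d - 3)*(d - 2)*(d - 1)*(d + 3)*(d + 4)*(d)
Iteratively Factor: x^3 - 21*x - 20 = (x + 4)*(x^2 - 4*x - 5) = (x - 5)*(x + 4)*(x + 1)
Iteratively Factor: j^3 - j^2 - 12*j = (j + 3)*(j^2 - 4*j) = (j - 4)*(j + 3)*(j)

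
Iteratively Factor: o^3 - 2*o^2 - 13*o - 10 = (o + 1)*(o^2 - 3*o - 10) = (o - 5)*(o + 1)*(o + 2)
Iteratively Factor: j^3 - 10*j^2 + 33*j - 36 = (j - 3)*(j^2 - 7*j + 12) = (j - 3)^2*(j - 4)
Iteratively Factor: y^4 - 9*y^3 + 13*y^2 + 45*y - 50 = (y + 2)*(y^3 - 11*y^2 + 35*y - 25) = (y - 5)*(y + 2)*(y^2 - 6*y + 5) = (y - 5)*(y - 1)*(y + 2)*(y - 5)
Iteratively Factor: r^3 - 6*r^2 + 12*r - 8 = (r - 2)*(r^2 - 4*r + 4) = (r - 2)^2*(r - 2)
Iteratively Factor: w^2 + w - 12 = (w - 3)*(w + 4)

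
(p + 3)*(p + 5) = p^2 + 8*p + 15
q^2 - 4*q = q*(q - 4)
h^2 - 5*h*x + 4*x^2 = (h - 4*x)*(h - x)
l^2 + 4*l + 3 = (l + 1)*(l + 3)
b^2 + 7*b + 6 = (b + 1)*(b + 6)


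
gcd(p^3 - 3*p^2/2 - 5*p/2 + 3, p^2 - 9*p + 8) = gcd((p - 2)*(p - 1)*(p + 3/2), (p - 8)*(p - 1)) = p - 1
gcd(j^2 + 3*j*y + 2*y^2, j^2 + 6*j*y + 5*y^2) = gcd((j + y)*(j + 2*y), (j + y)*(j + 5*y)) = j + y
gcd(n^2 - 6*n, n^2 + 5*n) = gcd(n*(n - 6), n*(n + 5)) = n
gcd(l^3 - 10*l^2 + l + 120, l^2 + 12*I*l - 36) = 1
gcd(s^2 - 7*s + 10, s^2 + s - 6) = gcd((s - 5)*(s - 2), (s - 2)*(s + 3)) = s - 2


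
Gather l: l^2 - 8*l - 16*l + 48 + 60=l^2 - 24*l + 108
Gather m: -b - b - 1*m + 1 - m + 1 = -2*b - 2*m + 2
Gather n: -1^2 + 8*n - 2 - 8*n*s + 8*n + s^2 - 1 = n*(16 - 8*s) + s^2 - 4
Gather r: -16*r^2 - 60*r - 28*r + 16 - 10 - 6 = -16*r^2 - 88*r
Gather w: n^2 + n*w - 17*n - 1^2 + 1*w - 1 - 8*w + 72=n^2 - 17*n + w*(n - 7) + 70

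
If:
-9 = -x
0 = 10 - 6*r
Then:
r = 5/3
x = 9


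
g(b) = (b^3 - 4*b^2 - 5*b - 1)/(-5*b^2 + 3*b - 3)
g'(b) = (10*b - 3)*(b^3 - 4*b^2 - 5*b - 1)/(-5*b^2 + 3*b - 3)^2 + (3*b^2 - 8*b - 5)/(-5*b^2 + 3*b - 3)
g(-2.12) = 0.56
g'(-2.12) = -0.37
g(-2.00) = 0.52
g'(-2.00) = -0.38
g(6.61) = -0.40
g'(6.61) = -0.24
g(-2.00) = 0.52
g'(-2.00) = -0.38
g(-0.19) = 0.05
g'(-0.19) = 0.97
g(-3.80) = 1.09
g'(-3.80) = -0.28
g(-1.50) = 0.31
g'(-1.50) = -0.43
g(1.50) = 1.45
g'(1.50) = -0.73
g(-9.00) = 2.32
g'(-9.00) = -0.22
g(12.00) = -1.59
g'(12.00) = -0.21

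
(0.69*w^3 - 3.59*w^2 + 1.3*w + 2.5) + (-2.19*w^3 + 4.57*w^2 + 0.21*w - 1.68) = -1.5*w^3 + 0.98*w^2 + 1.51*w + 0.82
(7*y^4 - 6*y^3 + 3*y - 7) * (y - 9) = 7*y^5 - 69*y^4 + 54*y^3 + 3*y^2 - 34*y + 63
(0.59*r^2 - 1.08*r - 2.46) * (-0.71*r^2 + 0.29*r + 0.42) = -0.4189*r^4 + 0.9379*r^3 + 1.6812*r^2 - 1.167*r - 1.0332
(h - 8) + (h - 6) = 2*h - 14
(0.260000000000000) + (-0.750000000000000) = -0.490000000000000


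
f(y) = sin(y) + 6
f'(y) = cos(y)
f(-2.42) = 5.34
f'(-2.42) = -0.75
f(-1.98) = 5.08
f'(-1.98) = -0.40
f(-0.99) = 5.16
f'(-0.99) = 0.55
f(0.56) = 6.53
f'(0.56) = 0.85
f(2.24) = 6.78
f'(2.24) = -0.62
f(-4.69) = 7.00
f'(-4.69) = -0.02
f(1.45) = 6.99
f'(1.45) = 0.12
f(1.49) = 7.00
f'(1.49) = 0.08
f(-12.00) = 6.54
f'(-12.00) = 0.84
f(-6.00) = 6.28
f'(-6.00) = 0.96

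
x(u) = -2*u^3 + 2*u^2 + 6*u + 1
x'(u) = -6*u^2 + 4*u + 6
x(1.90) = 5.90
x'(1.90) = -8.06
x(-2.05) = 14.34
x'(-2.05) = -27.42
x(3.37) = -32.61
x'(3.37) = -48.66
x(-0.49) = -1.22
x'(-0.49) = 2.60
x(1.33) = 7.81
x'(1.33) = 0.71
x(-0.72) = -1.54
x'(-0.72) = 0.01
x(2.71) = -7.86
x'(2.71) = -27.22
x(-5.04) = 277.61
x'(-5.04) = -166.57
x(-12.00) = 3673.00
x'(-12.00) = -906.00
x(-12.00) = 3673.00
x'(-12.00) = -906.00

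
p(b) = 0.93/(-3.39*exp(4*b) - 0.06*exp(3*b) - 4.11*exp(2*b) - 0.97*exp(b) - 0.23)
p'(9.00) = 0.00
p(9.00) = 0.00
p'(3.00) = 0.00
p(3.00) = 0.00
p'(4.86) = 0.00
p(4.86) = -0.00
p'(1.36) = 0.00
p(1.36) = -0.00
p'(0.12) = 0.21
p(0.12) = -0.08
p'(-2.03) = 1.38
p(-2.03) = -2.17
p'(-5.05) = 0.11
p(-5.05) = -3.93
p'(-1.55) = 1.43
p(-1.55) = -1.48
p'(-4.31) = 0.23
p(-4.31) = -3.82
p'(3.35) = 0.00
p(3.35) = -0.00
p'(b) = 0.93*(13.56*exp(4*b) + 0.18*exp(3*b) + 8.22*exp(2*b) + 0.97*exp(b))/(-3.39*exp(4*b) - 0.06*exp(3*b) - 4.11*exp(2*b) - 0.97*exp(b) - 0.23)^2 = (12.6108*exp(3*b) + 0.1674*exp(2*b) + 7.6446*exp(b) + 0.9021)*exp(b)/(3.39*exp(4*b) + 0.06*exp(3*b) + 4.11*exp(2*b) + 0.97*exp(b) + 0.23)^2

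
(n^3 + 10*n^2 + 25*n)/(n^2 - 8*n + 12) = n*(n^2 + 10*n + 25)/(n^2 - 8*n + 12)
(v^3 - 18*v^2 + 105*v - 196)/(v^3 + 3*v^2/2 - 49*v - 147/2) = 2*(v^2 - 11*v + 28)/(2*v^2 + 17*v + 21)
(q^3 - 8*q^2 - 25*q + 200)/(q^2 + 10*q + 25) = (q^2 - 13*q + 40)/(q + 5)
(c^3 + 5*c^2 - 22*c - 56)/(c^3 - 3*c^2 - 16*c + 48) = (c^2 + 9*c + 14)/(c^2 + c - 12)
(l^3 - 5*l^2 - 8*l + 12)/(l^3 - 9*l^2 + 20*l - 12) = (l + 2)/(l - 2)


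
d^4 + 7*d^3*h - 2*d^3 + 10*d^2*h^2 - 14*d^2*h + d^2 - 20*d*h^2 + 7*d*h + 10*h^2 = (d - 1)^2*(d + 2*h)*(d + 5*h)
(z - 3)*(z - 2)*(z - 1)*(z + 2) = z^4 - 4*z^3 - z^2 + 16*z - 12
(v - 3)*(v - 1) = v^2 - 4*v + 3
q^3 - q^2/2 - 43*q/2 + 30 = (q - 4)*(q - 3/2)*(q + 5)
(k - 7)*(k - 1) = k^2 - 8*k + 7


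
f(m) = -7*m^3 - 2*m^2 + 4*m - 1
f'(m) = -21*m^2 - 4*m + 4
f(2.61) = -128.64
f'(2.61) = -149.49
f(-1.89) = 31.55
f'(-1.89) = -63.45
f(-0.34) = -2.32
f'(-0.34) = 2.93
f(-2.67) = 107.30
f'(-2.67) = -135.03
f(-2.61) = 99.39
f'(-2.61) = -128.61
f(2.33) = -91.08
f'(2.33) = -119.33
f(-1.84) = 28.48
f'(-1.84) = -59.74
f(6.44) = -1927.82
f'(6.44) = -892.71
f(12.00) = -12337.00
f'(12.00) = -3068.00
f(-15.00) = 23114.00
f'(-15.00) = -4661.00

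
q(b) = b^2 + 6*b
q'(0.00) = 6.00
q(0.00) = 0.00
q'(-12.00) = -18.00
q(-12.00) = 72.00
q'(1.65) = 9.30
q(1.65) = 12.62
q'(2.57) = 11.14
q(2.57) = 22.02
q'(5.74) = 17.48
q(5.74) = 67.39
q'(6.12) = 18.24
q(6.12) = 74.17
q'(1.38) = 8.76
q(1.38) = 10.18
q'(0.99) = 7.98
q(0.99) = 6.92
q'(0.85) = 7.70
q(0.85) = 5.82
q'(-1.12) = 3.76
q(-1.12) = -5.47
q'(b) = 2*b + 6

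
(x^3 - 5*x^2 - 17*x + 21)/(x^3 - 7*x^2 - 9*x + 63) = (x - 1)/(x - 3)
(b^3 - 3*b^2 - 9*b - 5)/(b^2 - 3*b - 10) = (b^2 + 2*b + 1)/(b + 2)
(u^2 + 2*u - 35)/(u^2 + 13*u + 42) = (u - 5)/(u + 6)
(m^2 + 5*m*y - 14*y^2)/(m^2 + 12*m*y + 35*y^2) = (m - 2*y)/(m + 5*y)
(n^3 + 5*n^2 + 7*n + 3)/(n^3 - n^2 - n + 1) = (n^2 + 4*n + 3)/(n^2 - 2*n + 1)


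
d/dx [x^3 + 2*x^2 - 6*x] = 3*x^2 + 4*x - 6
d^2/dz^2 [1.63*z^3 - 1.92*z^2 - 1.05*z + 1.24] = 9.78*z - 3.84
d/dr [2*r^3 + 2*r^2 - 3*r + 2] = 6*r^2 + 4*r - 3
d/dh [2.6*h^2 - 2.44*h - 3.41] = 5.2*h - 2.44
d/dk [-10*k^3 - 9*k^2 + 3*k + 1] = -30*k^2 - 18*k + 3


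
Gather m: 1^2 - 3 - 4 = -6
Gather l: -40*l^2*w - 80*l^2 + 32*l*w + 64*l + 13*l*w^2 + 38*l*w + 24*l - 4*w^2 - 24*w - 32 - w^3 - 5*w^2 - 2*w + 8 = l^2*(-40*w - 80) + l*(13*w^2 + 70*w + 88) - w^3 - 9*w^2 - 26*w - 24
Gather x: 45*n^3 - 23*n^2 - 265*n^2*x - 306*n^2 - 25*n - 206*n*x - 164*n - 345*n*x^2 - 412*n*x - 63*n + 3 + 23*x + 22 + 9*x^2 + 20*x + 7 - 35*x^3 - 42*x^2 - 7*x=45*n^3 - 329*n^2 - 252*n - 35*x^3 + x^2*(-345*n - 33) + x*(-265*n^2 - 618*n + 36) + 32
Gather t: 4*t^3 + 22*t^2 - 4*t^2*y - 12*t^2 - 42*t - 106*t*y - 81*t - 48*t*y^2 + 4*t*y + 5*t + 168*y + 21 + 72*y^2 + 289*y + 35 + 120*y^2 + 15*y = 4*t^3 + t^2*(10 - 4*y) + t*(-48*y^2 - 102*y - 118) + 192*y^2 + 472*y + 56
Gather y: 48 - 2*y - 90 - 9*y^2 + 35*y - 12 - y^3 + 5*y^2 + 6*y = -y^3 - 4*y^2 + 39*y - 54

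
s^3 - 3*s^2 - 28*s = s*(s - 7)*(s + 4)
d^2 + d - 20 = (d - 4)*(d + 5)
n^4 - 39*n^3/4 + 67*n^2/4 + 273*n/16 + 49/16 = (n - 7)*(n - 7/2)*(n + 1/4)*(n + 1/2)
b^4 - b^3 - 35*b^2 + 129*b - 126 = (b - 3)^2*(b - 2)*(b + 7)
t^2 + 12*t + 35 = (t + 5)*(t + 7)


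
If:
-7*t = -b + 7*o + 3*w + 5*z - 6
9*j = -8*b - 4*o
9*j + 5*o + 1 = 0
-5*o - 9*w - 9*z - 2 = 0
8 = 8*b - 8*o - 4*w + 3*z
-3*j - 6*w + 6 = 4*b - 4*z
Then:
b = -72/1427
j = 8588/12843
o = -2003/1427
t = 61100/29967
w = 917/1427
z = -364/4281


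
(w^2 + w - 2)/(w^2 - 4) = (w - 1)/(w - 2)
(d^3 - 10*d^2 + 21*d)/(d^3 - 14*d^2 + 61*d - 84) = d/(d - 4)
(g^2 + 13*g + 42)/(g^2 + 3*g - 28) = (g + 6)/(g - 4)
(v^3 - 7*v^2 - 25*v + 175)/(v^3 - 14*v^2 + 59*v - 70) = (v + 5)/(v - 2)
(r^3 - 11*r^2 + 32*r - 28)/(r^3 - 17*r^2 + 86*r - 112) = (r - 2)/(r - 8)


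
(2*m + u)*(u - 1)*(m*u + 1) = 2*m^2*u^2 - 2*m^2*u + m*u^3 - m*u^2 + 2*m*u - 2*m + u^2 - u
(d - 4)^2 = d^2 - 8*d + 16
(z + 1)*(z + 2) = z^2 + 3*z + 2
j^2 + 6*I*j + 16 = (j - 2*I)*(j + 8*I)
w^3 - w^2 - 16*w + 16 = (w - 4)*(w - 1)*(w + 4)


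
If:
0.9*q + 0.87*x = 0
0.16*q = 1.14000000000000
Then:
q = 7.12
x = -7.37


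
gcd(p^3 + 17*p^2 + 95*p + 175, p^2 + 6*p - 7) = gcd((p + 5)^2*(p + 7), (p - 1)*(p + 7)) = p + 7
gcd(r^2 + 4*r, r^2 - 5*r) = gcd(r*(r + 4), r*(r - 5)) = r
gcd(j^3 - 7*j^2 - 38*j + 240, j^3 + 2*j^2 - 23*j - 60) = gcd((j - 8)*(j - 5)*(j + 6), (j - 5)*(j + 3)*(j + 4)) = j - 5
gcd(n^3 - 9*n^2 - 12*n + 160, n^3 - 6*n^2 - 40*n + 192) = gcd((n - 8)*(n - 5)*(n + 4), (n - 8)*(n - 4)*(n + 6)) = n - 8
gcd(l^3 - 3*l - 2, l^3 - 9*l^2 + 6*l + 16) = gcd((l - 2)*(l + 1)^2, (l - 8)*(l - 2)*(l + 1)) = l^2 - l - 2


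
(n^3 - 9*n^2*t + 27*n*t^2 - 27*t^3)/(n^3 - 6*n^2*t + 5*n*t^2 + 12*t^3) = (-n^2 + 6*n*t - 9*t^2)/(-n^2 + 3*n*t + 4*t^2)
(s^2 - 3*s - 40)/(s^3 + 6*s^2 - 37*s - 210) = (s - 8)/(s^2 + s - 42)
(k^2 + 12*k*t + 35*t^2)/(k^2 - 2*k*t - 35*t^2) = (-k - 7*t)/(-k + 7*t)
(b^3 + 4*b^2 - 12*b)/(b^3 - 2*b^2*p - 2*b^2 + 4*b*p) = (-b - 6)/(-b + 2*p)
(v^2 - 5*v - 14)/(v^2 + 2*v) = (v - 7)/v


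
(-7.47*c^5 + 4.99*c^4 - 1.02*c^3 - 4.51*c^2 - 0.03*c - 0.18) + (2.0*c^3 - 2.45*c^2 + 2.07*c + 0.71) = -7.47*c^5 + 4.99*c^4 + 0.98*c^3 - 6.96*c^2 + 2.04*c + 0.53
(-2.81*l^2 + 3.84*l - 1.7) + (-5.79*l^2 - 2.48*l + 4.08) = -8.6*l^2 + 1.36*l + 2.38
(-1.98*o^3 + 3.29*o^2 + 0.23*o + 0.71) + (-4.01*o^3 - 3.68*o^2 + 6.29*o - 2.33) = -5.99*o^3 - 0.39*o^2 + 6.52*o - 1.62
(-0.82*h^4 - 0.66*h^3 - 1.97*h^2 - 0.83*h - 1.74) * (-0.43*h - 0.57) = 0.3526*h^5 + 0.7512*h^4 + 1.2233*h^3 + 1.4798*h^2 + 1.2213*h + 0.9918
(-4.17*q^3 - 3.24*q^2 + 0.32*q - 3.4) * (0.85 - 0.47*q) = 1.9599*q^4 - 2.0217*q^3 - 2.9044*q^2 + 1.87*q - 2.89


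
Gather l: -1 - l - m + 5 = -l - m + 4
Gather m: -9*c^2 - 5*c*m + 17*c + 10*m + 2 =-9*c^2 + 17*c + m*(10 - 5*c) + 2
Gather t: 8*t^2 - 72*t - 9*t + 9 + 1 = 8*t^2 - 81*t + 10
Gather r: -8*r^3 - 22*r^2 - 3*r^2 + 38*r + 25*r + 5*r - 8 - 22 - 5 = -8*r^3 - 25*r^2 + 68*r - 35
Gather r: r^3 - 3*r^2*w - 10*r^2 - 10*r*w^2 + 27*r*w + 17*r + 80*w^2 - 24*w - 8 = r^3 + r^2*(-3*w - 10) + r*(-10*w^2 + 27*w + 17) + 80*w^2 - 24*w - 8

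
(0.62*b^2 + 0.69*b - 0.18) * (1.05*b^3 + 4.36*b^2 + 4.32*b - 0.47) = 0.651*b^5 + 3.4277*b^4 + 5.4978*b^3 + 1.9046*b^2 - 1.1019*b + 0.0846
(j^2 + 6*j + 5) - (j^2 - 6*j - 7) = 12*j + 12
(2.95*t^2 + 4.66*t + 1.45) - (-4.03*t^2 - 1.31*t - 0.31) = 6.98*t^2 + 5.97*t + 1.76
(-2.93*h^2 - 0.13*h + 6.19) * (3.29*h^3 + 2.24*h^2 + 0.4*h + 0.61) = -9.6397*h^5 - 6.9909*h^4 + 18.9019*h^3 + 12.0263*h^2 + 2.3967*h + 3.7759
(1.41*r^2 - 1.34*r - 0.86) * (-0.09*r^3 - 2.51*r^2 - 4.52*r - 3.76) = -0.1269*r^5 - 3.4185*r^4 - 2.9324*r^3 + 2.9138*r^2 + 8.9256*r + 3.2336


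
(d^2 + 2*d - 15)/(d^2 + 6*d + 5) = (d - 3)/(d + 1)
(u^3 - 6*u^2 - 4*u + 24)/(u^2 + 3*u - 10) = (u^2 - 4*u - 12)/(u + 5)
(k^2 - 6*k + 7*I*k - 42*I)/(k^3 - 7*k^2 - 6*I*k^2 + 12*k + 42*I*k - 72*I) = (k^2 + k*(-6 + 7*I) - 42*I)/(k^3 + k^2*(-7 - 6*I) + k*(12 + 42*I) - 72*I)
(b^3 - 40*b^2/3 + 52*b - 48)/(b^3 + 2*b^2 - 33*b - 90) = (b^2 - 22*b/3 + 8)/(b^2 + 8*b + 15)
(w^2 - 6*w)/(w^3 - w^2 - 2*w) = (6 - w)/(-w^2 + w + 2)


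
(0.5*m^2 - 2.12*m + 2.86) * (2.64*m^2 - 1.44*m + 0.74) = 1.32*m^4 - 6.3168*m^3 + 10.9732*m^2 - 5.6872*m + 2.1164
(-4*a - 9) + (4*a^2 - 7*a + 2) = 4*a^2 - 11*a - 7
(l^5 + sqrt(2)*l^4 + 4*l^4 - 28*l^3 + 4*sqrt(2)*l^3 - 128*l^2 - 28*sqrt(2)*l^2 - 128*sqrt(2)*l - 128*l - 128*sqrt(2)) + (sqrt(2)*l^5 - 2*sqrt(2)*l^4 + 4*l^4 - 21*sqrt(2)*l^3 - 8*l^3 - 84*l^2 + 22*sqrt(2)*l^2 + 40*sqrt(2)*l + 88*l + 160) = l^5 + sqrt(2)*l^5 - sqrt(2)*l^4 + 8*l^4 - 36*l^3 - 17*sqrt(2)*l^3 - 212*l^2 - 6*sqrt(2)*l^2 - 88*sqrt(2)*l - 40*l - 128*sqrt(2) + 160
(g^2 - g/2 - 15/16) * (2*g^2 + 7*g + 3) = 2*g^4 + 6*g^3 - 19*g^2/8 - 129*g/16 - 45/16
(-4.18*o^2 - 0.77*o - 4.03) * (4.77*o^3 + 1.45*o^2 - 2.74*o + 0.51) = -19.9386*o^5 - 9.7339*o^4 - 8.8864*o^3 - 5.8655*o^2 + 10.6495*o - 2.0553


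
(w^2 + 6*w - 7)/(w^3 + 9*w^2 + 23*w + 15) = (w^2 + 6*w - 7)/(w^3 + 9*w^2 + 23*w + 15)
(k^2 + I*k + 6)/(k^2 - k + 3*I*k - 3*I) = (k - 2*I)/(k - 1)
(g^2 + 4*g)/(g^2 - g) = (g + 4)/(g - 1)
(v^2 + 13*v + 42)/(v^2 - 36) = (v + 7)/(v - 6)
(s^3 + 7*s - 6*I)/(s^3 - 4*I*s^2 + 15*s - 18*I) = (s - 2*I)/(s - 6*I)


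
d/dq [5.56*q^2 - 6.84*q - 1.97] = 11.12*q - 6.84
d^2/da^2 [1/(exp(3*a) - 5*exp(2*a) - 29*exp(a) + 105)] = ((-9*exp(2*a) + 20*exp(a) + 29)*(exp(3*a) - 5*exp(2*a) - 29*exp(a) + 105) + 2*(-3*exp(2*a) + 10*exp(a) + 29)^2*exp(a))*exp(a)/(exp(3*a) - 5*exp(2*a) - 29*exp(a) + 105)^3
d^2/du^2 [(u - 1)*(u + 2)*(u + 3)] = 6*u + 8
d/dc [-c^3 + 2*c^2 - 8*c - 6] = -3*c^2 + 4*c - 8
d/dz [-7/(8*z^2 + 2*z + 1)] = 14*(8*z + 1)/(8*z^2 + 2*z + 1)^2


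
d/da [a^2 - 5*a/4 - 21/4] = 2*a - 5/4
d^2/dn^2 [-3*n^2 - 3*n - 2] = -6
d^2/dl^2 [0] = 0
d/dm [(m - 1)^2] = 2*m - 2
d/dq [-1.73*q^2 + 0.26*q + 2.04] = 0.26 - 3.46*q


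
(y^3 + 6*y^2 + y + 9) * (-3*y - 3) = -3*y^4 - 21*y^3 - 21*y^2 - 30*y - 27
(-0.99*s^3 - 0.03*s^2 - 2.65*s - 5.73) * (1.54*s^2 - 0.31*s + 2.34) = -1.5246*s^5 + 0.2607*s^4 - 6.3883*s^3 - 8.0729*s^2 - 4.4247*s - 13.4082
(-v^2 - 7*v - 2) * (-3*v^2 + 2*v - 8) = 3*v^4 + 19*v^3 + 52*v + 16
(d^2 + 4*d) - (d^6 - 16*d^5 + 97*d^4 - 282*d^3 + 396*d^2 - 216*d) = -d^6 + 16*d^5 - 97*d^4 + 282*d^3 - 395*d^2 + 220*d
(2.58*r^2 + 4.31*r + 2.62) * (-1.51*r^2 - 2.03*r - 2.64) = -3.8958*r^4 - 11.7455*r^3 - 19.5167*r^2 - 16.697*r - 6.9168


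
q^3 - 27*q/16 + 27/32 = (q - 3/4)^2*(q + 3/2)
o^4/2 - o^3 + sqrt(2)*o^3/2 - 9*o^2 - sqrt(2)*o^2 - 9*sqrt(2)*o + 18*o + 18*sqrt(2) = (o/2 + sqrt(2)/2)*(o - 2)*(o - 3*sqrt(2))*(o + 3*sqrt(2))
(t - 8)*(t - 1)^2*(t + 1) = t^4 - 9*t^3 + 7*t^2 + 9*t - 8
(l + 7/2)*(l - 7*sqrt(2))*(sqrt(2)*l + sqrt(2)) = sqrt(2)*l^3 - 14*l^2 + 9*sqrt(2)*l^2/2 - 63*l + 7*sqrt(2)*l/2 - 49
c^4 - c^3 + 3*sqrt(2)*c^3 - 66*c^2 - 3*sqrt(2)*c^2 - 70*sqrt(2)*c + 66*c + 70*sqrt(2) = (c - 1)*(c - 5*sqrt(2))*(c + sqrt(2))*(c + 7*sqrt(2))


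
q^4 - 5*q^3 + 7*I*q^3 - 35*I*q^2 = q^2*(q - 5)*(q + 7*I)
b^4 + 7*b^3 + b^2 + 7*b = b*(b + 7)*(b - I)*(b + I)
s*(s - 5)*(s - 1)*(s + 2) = s^4 - 4*s^3 - 7*s^2 + 10*s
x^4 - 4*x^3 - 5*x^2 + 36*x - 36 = (x - 3)*(x - 2)^2*(x + 3)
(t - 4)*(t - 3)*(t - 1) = t^3 - 8*t^2 + 19*t - 12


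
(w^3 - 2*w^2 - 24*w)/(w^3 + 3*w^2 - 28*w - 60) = w*(w^2 - 2*w - 24)/(w^3 + 3*w^2 - 28*w - 60)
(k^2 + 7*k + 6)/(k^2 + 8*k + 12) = (k + 1)/(k + 2)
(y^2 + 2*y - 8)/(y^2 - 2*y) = (y + 4)/y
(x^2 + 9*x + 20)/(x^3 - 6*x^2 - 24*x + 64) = (x + 5)/(x^2 - 10*x + 16)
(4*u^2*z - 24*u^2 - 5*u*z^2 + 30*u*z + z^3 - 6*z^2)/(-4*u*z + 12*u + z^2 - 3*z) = (-u*z + 6*u + z^2 - 6*z)/(z - 3)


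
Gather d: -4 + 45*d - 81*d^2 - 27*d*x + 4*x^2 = -81*d^2 + d*(45 - 27*x) + 4*x^2 - 4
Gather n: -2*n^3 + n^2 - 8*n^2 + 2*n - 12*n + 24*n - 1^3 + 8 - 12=-2*n^3 - 7*n^2 + 14*n - 5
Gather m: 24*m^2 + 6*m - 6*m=24*m^2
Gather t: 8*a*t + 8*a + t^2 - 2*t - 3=8*a + t^2 + t*(8*a - 2) - 3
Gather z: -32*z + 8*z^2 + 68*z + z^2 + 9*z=9*z^2 + 45*z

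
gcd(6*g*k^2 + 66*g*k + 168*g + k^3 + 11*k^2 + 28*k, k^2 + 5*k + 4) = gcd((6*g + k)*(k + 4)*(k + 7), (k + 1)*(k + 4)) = k + 4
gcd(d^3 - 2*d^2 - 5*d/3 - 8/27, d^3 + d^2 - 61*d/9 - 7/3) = d + 1/3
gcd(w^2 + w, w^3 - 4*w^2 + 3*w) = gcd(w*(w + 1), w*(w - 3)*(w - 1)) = w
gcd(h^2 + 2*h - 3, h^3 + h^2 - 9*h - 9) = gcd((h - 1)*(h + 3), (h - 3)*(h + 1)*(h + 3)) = h + 3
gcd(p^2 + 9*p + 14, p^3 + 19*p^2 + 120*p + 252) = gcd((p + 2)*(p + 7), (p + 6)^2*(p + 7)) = p + 7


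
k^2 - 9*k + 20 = (k - 5)*(k - 4)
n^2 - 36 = (n - 6)*(n + 6)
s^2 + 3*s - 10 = (s - 2)*(s + 5)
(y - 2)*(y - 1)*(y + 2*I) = y^3 - 3*y^2 + 2*I*y^2 + 2*y - 6*I*y + 4*I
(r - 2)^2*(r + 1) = r^3 - 3*r^2 + 4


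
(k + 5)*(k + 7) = k^2 + 12*k + 35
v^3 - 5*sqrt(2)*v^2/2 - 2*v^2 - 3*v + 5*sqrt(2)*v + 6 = (v - 2)*(v - 3*sqrt(2))*(v + sqrt(2)/2)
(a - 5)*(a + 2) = a^2 - 3*a - 10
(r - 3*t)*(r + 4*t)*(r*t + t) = r^3*t + r^2*t^2 + r^2*t - 12*r*t^3 + r*t^2 - 12*t^3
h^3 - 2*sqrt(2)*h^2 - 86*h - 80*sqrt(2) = (h - 8*sqrt(2))*(h + sqrt(2))*(h + 5*sqrt(2))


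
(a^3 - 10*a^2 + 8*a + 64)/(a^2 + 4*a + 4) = (a^2 - 12*a + 32)/(a + 2)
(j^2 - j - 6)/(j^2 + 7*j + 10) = (j - 3)/(j + 5)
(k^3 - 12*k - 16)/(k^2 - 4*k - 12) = (k^2 - 2*k - 8)/(k - 6)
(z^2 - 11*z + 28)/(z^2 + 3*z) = (z^2 - 11*z + 28)/(z*(z + 3))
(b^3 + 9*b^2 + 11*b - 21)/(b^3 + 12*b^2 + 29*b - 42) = (b + 3)/(b + 6)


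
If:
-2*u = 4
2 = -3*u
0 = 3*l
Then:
No Solution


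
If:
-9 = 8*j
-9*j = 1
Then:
No Solution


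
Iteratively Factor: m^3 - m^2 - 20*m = (m - 5)*(m^2 + 4*m) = (m - 5)*(m + 4)*(m)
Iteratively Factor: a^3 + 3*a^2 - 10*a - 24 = (a + 2)*(a^2 + a - 12) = (a - 3)*(a + 2)*(a + 4)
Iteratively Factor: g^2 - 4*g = (g)*(g - 4)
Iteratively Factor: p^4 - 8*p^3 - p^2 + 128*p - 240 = (p + 4)*(p^3 - 12*p^2 + 47*p - 60) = (p - 4)*(p + 4)*(p^2 - 8*p + 15) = (p - 4)*(p - 3)*(p + 4)*(p - 5)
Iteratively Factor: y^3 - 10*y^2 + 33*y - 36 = (y - 4)*(y^2 - 6*y + 9) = (y - 4)*(y - 3)*(y - 3)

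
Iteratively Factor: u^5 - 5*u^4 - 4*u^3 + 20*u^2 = (u - 5)*(u^4 - 4*u^2) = u*(u - 5)*(u^3 - 4*u) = u*(u - 5)*(u - 2)*(u^2 + 2*u) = u*(u - 5)*(u - 2)*(u + 2)*(u)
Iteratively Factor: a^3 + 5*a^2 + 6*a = (a + 2)*(a^2 + 3*a) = (a + 2)*(a + 3)*(a)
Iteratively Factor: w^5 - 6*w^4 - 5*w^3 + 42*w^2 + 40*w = (w + 2)*(w^4 - 8*w^3 + 11*w^2 + 20*w) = (w - 5)*(w + 2)*(w^3 - 3*w^2 - 4*w) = (w - 5)*(w - 4)*(w + 2)*(w^2 + w) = (w - 5)*(w - 4)*(w + 1)*(w + 2)*(w)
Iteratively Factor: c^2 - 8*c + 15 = (c - 5)*(c - 3)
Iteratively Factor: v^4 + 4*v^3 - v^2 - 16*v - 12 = (v + 1)*(v^3 + 3*v^2 - 4*v - 12) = (v - 2)*(v + 1)*(v^2 + 5*v + 6) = (v - 2)*(v + 1)*(v + 3)*(v + 2)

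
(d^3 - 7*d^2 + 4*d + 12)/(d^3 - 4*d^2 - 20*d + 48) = (d + 1)/(d + 4)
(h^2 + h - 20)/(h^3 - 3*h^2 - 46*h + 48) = (h^2 + h - 20)/(h^3 - 3*h^2 - 46*h + 48)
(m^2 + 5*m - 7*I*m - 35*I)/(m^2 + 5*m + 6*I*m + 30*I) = (m - 7*I)/(m + 6*I)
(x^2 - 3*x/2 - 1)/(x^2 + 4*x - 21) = (x^2 - 3*x/2 - 1)/(x^2 + 4*x - 21)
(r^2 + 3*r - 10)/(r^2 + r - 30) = (r^2 + 3*r - 10)/(r^2 + r - 30)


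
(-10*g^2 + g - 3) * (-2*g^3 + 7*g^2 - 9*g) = 20*g^5 - 72*g^4 + 103*g^3 - 30*g^2 + 27*g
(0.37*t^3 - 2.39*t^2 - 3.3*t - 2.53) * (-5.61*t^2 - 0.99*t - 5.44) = -2.0757*t^5 + 13.0416*t^4 + 18.8663*t^3 + 30.4619*t^2 + 20.4567*t + 13.7632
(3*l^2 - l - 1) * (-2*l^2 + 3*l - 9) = -6*l^4 + 11*l^3 - 28*l^2 + 6*l + 9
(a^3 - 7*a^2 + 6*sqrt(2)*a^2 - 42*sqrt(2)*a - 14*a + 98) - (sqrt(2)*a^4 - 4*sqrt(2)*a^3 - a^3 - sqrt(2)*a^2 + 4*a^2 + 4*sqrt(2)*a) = -sqrt(2)*a^4 + 2*a^3 + 4*sqrt(2)*a^3 - 11*a^2 + 7*sqrt(2)*a^2 - 46*sqrt(2)*a - 14*a + 98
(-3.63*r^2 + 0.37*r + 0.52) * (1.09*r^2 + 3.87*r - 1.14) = -3.9567*r^4 - 13.6448*r^3 + 6.1369*r^2 + 1.5906*r - 0.5928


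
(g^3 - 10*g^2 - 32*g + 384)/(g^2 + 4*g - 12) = (g^2 - 16*g + 64)/(g - 2)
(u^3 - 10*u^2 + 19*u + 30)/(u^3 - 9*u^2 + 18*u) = (u^2 - 4*u - 5)/(u*(u - 3))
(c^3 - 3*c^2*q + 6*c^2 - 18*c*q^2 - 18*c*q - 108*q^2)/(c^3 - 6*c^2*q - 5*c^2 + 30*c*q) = (c^2 + 3*c*q + 6*c + 18*q)/(c*(c - 5))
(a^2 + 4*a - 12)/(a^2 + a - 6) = (a + 6)/(a + 3)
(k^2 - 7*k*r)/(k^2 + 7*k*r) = (k - 7*r)/(k + 7*r)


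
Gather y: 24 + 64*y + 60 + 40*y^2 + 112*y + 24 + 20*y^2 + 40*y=60*y^2 + 216*y + 108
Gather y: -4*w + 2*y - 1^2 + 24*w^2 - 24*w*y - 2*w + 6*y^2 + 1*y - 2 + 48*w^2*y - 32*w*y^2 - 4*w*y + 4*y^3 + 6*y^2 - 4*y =24*w^2 - 6*w + 4*y^3 + y^2*(12 - 32*w) + y*(48*w^2 - 28*w - 1) - 3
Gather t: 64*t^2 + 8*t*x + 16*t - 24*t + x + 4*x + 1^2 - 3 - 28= 64*t^2 + t*(8*x - 8) + 5*x - 30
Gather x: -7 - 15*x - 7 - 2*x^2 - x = -2*x^2 - 16*x - 14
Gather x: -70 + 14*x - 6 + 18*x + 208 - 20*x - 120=12*x + 12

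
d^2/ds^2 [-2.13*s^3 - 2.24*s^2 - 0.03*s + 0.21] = -12.78*s - 4.48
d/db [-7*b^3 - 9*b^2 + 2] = 3*b*(-7*b - 6)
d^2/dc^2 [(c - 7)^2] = 2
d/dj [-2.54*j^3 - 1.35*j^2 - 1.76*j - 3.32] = -7.62*j^2 - 2.7*j - 1.76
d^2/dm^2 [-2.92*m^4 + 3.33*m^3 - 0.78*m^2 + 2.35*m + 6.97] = -35.04*m^2 + 19.98*m - 1.56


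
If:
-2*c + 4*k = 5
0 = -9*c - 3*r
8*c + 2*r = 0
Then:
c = 0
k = 5/4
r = 0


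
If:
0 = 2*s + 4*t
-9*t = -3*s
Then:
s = 0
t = 0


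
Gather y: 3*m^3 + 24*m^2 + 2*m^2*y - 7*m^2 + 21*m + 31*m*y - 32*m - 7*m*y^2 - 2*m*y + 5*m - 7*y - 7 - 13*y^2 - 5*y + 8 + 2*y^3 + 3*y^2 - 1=3*m^3 + 17*m^2 - 6*m + 2*y^3 + y^2*(-7*m - 10) + y*(2*m^2 + 29*m - 12)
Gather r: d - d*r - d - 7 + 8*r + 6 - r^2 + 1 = -r^2 + r*(8 - d)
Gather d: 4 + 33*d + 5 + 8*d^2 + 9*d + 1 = 8*d^2 + 42*d + 10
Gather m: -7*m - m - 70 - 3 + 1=-8*m - 72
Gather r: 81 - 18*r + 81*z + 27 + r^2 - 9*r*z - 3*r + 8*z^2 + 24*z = r^2 + r*(-9*z - 21) + 8*z^2 + 105*z + 108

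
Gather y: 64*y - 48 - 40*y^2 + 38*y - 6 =-40*y^2 + 102*y - 54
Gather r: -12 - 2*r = -2*r - 12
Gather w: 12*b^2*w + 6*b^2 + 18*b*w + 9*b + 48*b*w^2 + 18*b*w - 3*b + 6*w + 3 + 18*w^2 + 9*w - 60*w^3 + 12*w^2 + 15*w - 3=6*b^2 + 6*b - 60*w^3 + w^2*(48*b + 30) + w*(12*b^2 + 36*b + 30)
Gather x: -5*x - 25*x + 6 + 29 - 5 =30 - 30*x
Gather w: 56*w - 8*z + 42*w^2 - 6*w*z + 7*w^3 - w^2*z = 7*w^3 + w^2*(42 - z) + w*(56 - 6*z) - 8*z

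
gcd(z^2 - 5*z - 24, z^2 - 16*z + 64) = z - 8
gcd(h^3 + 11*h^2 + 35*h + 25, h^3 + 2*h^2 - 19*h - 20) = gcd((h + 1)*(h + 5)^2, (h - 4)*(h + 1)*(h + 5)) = h^2 + 6*h + 5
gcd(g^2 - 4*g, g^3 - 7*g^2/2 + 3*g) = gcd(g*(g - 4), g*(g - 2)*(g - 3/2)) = g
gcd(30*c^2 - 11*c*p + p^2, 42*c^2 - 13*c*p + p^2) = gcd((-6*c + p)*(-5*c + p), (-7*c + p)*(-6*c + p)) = -6*c + p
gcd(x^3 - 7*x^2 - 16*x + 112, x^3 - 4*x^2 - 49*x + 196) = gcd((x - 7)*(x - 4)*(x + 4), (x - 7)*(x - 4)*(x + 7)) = x^2 - 11*x + 28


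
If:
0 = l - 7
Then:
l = 7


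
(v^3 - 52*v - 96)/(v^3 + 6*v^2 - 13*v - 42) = (v^2 - 2*v - 48)/(v^2 + 4*v - 21)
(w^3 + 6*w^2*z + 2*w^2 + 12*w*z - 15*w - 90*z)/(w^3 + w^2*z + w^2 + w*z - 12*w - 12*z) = (w^2 + 6*w*z + 5*w + 30*z)/(w^2 + w*z + 4*w + 4*z)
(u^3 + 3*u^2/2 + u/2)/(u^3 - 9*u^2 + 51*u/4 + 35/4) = 2*u*(u + 1)/(2*u^2 - 19*u + 35)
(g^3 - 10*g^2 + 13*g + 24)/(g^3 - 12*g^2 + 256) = (g^2 - 2*g - 3)/(g^2 - 4*g - 32)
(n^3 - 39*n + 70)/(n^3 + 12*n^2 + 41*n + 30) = (n^3 - 39*n + 70)/(n^3 + 12*n^2 + 41*n + 30)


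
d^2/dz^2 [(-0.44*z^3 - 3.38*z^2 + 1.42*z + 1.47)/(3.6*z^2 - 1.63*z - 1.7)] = (-7.105427357601e-15*z^5 - 5.6843418860808e-14*z^4 - 10.5849519999999*z^3 - 17.12184*z^2 - 7.24296000000002*z - 1.601954)/(46.656*z^6 - 63.3744*z^5 - 37.40148*z^4 + 55.522853*z^3 + 17.66181*z^2 - 14.1321*z - 4.913)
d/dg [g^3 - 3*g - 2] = 3*g^2 - 3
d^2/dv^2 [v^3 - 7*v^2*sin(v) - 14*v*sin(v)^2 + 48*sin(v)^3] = 7*v^2*sin(v) - 28*v*cos(v) - 28*v*cos(2*v) + 6*v - 50*sin(v) - 28*sin(2*v) + 108*sin(3*v)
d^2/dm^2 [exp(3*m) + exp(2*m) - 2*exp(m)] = (9*exp(2*m) + 4*exp(m) - 2)*exp(m)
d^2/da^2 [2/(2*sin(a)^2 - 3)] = 8*(3 - 4*sin(a)^4)/(2*sin(a)^2 - 3)^3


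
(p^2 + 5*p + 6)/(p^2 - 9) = (p + 2)/(p - 3)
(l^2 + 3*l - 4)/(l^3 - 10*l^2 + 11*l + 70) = (l^2 + 3*l - 4)/(l^3 - 10*l^2 + 11*l + 70)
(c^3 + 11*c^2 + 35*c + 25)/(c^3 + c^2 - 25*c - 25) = (c + 5)/(c - 5)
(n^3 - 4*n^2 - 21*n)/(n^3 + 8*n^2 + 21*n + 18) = n*(n - 7)/(n^2 + 5*n + 6)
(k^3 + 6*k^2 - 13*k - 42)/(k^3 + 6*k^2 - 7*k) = (k^2 - k - 6)/(k*(k - 1))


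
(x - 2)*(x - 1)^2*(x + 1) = x^4 - 3*x^3 + x^2 + 3*x - 2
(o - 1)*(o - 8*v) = o^2 - 8*o*v - o + 8*v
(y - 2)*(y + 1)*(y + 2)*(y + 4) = y^4 + 5*y^3 - 20*y - 16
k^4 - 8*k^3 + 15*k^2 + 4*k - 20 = (k - 5)*(k - 2)^2*(k + 1)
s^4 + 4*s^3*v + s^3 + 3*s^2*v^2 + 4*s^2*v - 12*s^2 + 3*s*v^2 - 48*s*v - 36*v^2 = (s - 3)*(s + 4)*(s + v)*(s + 3*v)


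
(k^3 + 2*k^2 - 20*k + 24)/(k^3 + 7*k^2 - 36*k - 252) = (k^2 - 4*k + 4)/(k^2 + k - 42)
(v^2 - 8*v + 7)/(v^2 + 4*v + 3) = (v^2 - 8*v + 7)/(v^2 + 4*v + 3)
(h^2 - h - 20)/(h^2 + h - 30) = (h + 4)/(h + 6)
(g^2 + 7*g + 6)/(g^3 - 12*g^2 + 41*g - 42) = (g^2 + 7*g + 6)/(g^3 - 12*g^2 + 41*g - 42)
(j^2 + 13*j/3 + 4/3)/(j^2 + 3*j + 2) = (3*j^2 + 13*j + 4)/(3*(j^2 + 3*j + 2))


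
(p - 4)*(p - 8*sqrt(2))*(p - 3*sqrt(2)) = p^3 - 11*sqrt(2)*p^2 - 4*p^2 + 48*p + 44*sqrt(2)*p - 192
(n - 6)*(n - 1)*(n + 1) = n^3 - 6*n^2 - n + 6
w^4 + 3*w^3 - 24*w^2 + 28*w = w*(w - 2)^2*(w + 7)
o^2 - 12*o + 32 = (o - 8)*(o - 4)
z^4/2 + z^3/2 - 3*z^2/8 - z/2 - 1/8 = (z/2 + 1/2)*(z - 1)*(z + 1/2)^2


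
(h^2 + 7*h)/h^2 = (h + 7)/h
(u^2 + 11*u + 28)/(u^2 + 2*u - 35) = (u + 4)/(u - 5)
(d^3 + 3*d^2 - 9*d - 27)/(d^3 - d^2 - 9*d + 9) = (d + 3)/(d - 1)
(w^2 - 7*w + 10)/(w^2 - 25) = (w - 2)/(w + 5)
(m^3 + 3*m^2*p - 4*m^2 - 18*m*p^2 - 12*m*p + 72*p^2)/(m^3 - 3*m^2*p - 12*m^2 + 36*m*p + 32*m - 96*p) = (m + 6*p)/(m - 8)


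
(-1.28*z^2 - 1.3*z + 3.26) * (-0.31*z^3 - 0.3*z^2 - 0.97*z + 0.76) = 0.3968*z^5 + 0.787*z^4 + 0.621*z^3 - 0.6898*z^2 - 4.1502*z + 2.4776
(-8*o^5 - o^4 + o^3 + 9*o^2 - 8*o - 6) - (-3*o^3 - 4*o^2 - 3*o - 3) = -8*o^5 - o^4 + 4*o^3 + 13*o^2 - 5*o - 3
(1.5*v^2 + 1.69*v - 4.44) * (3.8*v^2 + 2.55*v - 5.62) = 5.7*v^4 + 10.247*v^3 - 20.9925*v^2 - 20.8198*v + 24.9528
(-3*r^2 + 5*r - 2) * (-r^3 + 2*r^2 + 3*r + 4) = 3*r^5 - 11*r^4 + 3*r^3 - r^2 + 14*r - 8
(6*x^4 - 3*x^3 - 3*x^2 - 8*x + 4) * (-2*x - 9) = -12*x^5 - 48*x^4 + 33*x^3 + 43*x^2 + 64*x - 36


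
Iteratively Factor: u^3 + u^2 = (u)*(u^2 + u) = u^2*(u + 1)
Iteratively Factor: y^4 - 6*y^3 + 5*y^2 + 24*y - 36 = (y + 2)*(y^3 - 8*y^2 + 21*y - 18) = (y - 3)*(y + 2)*(y^2 - 5*y + 6) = (y - 3)^2*(y + 2)*(y - 2)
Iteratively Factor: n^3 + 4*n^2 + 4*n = (n + 2)*(n^2 + 2*n) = (n + 2)^2*(n)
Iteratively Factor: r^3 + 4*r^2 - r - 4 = (r - 1)*(r^2 + 5*r + 4) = (r - 1)*(r + 4)*(r + 1)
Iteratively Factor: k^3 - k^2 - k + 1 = (k - 1)*(k^2 - 1) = (k - 1)^2*(k + 1)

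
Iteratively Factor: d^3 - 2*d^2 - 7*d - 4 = (d - 4)*(d^2 + 2*d + 1) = (d - 4)*(d + 1)*(d + 1)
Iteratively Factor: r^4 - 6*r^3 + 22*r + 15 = (r + 1)*(r^3 - 7*r^2 + 7*r + 15) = (r - 3)*(r + 1)*(r^2 - 4*r - 5) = (r - 5)*(r - 3)*(r + 1)*(r + 1)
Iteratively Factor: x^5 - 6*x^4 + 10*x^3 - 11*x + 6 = (x + 1)*(x^4 - 7*x^3 + 17*x^2 - 17*x + 6) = (x - 1)*(x + 1)*(x^3 - 6*x^2 + 11*x - 6) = (x - 2)*(x - 1)*(x + 1)*(x^2 - 4*x + 3) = (x - 2)*(x - 1)^2*(x + 1)*(x - 3)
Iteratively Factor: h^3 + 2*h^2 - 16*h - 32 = (h - 4)*(h^2 + 6*h + 8) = (h - 4)*(h + 4)*(h + 2)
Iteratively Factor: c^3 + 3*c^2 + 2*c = (c + 2)*(c^2 + c) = c*(c + 2)*(c + 1)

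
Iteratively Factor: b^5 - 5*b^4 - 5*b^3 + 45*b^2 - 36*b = (b - 3)*(b^4 - 2*b^3 - 11*b^2 + 12*b) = (b - 3)*(b - 1)*(b^3 - b^2 - 12*b) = (b - 3)*(b - 1)*(b + 3)*(b^2 - 4*b) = (b - 4)*(b - 3)*(b - 1)*(b + 3)*(b)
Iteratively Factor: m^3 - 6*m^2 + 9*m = (m)*(m^2 - 6*m + 9) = m*(m - 3)*(m - 3)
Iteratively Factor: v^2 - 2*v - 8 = (v - 4)*(v + 2)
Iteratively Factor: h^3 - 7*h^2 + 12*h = (h - 4)*(h^2 - 3*h) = h*(h - 4)*(h - 3)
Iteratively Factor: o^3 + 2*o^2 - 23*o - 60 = (o + 3)*(o^2 - o - 20) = (o - 5)*(o + 3)*(o + 4)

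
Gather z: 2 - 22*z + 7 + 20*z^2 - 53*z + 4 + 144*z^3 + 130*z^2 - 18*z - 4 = 144*z^3 + 150*z^2 - 93*z + 9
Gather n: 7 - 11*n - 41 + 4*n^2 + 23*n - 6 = 4*n^2 + 12*n - 40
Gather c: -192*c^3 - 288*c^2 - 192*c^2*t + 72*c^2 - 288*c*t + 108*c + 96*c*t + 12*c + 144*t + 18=-192*c^3 + c^2*(-192*t - 216) + c*(120 - 192*t) + 144*t + 18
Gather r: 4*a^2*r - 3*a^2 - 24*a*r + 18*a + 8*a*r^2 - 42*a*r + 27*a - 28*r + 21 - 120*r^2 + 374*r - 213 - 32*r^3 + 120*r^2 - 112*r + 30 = -3*a^2 + 8*a*r^2 + 45*a - 32*r^3 + r*(4*a^2 - 66*a + 234) - 162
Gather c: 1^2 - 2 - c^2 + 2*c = -c^2 + 2*c - 1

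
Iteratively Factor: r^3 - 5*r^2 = (r)*(r^2 - 5*r) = r*(r - 5)*(r)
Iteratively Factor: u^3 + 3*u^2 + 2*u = (u + 1)*(u^2 + 2*u) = (u + 1)*(u + 2)*(u)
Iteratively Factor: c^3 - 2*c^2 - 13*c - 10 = (c - 5)*(c^2 + 3*c + 2) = (c - 5)*(c + 2)*(c + 1)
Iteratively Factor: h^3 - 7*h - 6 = (h + 1)*(h^2 - h - 6) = (h + 1)*(h + 2)*(h - 3)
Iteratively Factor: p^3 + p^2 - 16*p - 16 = (p + 1)*(p^2 - 16) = (p + 1)*(p + 4)*(p - 4)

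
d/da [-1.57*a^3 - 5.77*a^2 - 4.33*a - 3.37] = -4.71*a^2 - 11.54*a - 4.33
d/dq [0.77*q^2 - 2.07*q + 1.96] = 1.54*q - 2.07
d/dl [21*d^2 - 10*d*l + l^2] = -10*d + 2*l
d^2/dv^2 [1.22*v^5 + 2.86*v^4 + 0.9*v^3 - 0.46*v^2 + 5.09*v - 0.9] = 24.4*v^3 + 34.32*v^2 + 5.4*v - 0.92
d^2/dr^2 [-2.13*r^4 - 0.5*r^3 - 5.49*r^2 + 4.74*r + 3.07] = -25.56*r^2 - 3.0*r - 10.98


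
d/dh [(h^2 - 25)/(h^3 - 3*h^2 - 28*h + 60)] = (-h^2 + 10*h - 28)/(h^4 - 16*h^3 + 88*h^2 - 192*h + 144)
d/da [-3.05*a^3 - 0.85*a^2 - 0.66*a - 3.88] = -9.15*a^2 - 1.7*a - 0.66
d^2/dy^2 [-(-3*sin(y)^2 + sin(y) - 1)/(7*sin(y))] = (-3*sin(y)^4 - sin(y)^2 + 2)/(7*sin(y)^3)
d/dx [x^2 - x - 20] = 2*x - 1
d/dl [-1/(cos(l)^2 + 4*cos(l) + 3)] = -2*(cos(l) + 2)*sin(l)/(cos(l)^2 + 4*cos(l) + 3)^2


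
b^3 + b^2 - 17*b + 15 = (b - 3)*(b - 1)*(b + 5)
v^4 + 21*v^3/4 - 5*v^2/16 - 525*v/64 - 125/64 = (v - 5/4)*(v + 1/4)*(v + 5/4)*(v + 5)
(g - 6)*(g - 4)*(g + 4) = g^3 - 6*g^2 - 16*g + 96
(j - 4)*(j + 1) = j^2 - 3*j - 4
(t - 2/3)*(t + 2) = t^2 + 4*t/3 - 4/3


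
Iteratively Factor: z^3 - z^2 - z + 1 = (z - 1)*(z^2 - 1) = (z - 1)^2*(z + 1)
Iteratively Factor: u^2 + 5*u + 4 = (u + 4)*(u + 1)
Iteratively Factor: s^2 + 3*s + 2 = (s + 2)*(s + 1)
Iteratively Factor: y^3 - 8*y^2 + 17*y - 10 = (y - 5)*(y^2 - 3*y + 2) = (y - 5)*(y - 2)*(y - 1)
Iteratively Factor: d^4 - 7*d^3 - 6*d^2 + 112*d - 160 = (d - 5)*(d^3 - 2*d^2 - 16*d + 32) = (d - 5)*(d + 4)*(d^2 - 6*d + 8) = (d - 5)*(d - 2)*(d + 4)*(d - 4)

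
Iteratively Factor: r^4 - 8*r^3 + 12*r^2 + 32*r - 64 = (r + 2)*(r^3 - 10*r^2 + 32*r - 32) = (r - 4)*(r + 2)*(r^2 - 6*r + 8) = (r - 4)*(r - 2)*(r + 2)*(r - 4)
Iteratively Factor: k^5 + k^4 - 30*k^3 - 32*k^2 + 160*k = (k + 4)*(k^4 - 3*k^3 - 18*k^2 + 40*k) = k*(k + 4)*(k^3 - 3*k^2 - 18*k + 40) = k*(k - 2)*(k + 4)*(k^2 - k - 20) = k*(k - 5)*(k - 2)*(k + 4)*(k + 4)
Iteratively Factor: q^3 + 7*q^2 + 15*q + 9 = (q + 3)*(q^2 + 4*q + 3) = (q + 1)*(q + 3)*(q + 3)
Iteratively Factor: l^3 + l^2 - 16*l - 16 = (l + 1)*(l^2 - 16) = (l + 1)*(l + 4)*(l - 4)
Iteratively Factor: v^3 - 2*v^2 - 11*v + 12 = (v + 3)*(v^2 - 5*v + 4) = (v - 1)*(v + 3)*(v - 4)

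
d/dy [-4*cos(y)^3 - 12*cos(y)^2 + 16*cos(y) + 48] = 4*(3*cos(y)^2 + 6*cos(y) - 4)*sin(y)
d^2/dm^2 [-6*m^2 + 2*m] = -12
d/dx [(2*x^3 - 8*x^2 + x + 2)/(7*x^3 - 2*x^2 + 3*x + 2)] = 2*(26*x^4 - x^3 - 26*x^2 - 12*x - 2)/(49*x^6 - 28*x^5 + 46*x^4 + 16*x^3 + x^2 + 12*x + 4)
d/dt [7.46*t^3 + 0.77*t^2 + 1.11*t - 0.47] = 22.38*t^2 + 1.54*t + 1.11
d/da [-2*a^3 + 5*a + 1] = 5 - 6*a^2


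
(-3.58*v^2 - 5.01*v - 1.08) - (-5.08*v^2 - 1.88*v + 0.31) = 1.5*v^2 - 3.13*v - 1.39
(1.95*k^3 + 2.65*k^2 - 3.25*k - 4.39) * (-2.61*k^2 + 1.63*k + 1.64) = -5.0895*k^5 - 3.738*k^4 + 16.0*k^3 + 10.5064*k^2 - 12.4857*k - 7.1996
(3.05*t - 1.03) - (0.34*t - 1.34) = 2.71*t + 0.31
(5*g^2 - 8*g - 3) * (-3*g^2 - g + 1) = -15*g^4 + 19*g^3 + 22*g^2 - 5*g - 3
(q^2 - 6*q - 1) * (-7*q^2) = -7*q^4 + 42*q^3 + 7*q^2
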